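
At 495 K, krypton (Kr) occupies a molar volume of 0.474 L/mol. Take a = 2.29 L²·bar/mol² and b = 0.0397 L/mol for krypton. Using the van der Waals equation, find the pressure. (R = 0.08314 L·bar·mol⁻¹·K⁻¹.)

P ≈ 84.57 bar

P = RT/(V_m − b) − a/V_m²
RT/(V_m − b) = (0.08314)(495)/(0.474 − 0.0397) = 41.154/0.43430 = 94.759 bar
a/V_m² = 2.29/(0.474)² = 10.192 bar
P = 94.759 − 10.192 = 84.57 bar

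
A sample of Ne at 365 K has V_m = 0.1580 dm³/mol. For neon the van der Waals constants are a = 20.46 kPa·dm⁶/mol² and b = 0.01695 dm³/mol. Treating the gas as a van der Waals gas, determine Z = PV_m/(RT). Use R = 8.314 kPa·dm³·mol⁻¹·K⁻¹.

P = RT/(V_m − b) − a/V_m² = (8.314)(365)/(0.1580 − 0.01695) − 20.46/(0.1580)²
  = 3034.6/0.14105 − 819.58 = 21514 − 819.58 = 20694 kPa
Z = PV_m/(RT) = (20694)(0.1580)/((8.314)(365)) = 3269.7/3034.6 = 1.077

Z ≈ 1.077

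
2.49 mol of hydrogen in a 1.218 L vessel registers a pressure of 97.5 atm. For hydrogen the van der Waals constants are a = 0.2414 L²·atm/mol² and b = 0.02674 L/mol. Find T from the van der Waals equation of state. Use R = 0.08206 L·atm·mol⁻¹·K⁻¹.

T = (P + a n²/V²)(V − nb)/(nR)
P + a n²/V² = 97.5 + (0.2414)(2.49)²/(1.218)² = 98.509 atm
V − nb = 1.218 − (2.49)(0.02674) = 1.1514 L
T = (98.509)(1.1514)/((2.49)(0.08206)) = 555.1 K

T ≈ 555.1 K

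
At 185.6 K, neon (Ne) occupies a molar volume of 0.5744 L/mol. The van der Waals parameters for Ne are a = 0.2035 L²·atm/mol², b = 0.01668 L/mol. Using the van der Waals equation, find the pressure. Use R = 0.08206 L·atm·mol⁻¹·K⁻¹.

P ≈ 26.69 atm

P = RT/(V_m − b) − a/V_m²
RT/(V_m − b) = (0.08206)(185.6)/(0.5744 − 0.01668) = 15.230/0.55772 = 27.308 atm
a/V_m² = 0.2035/(0.5744)² = 0.61679 atm
P = 27.308 − 0.61679 = 26.69 atm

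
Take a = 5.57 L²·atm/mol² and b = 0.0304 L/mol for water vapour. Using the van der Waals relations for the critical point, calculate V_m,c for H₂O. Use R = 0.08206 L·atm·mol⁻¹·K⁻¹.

For a van der Waals gas, V_m,c = 3b.
V_m,c = 3×0.0304 = 0.09120 L/mol

V_m,c ≈ 0.09120 L/mol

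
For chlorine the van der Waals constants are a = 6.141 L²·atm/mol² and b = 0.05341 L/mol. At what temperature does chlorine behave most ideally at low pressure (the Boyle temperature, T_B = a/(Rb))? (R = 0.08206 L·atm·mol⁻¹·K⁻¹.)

For a van der Waals gas the second virial coefficient B₂ = b − a/(RT) vanishes at T_B = a/(Rb).
T_B = 6.141/(0.08206×0.05341) = 6.141/0.0043828 = 1401 K

T_B ≈ 1401 K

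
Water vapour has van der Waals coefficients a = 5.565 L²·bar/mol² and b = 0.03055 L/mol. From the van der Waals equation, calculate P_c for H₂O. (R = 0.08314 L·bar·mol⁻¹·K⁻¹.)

P_c ≈ 220.8 bar

For a van der Waals gas, P_c = a/(27b²).
P_c = 5.565/(27×(0.03055)²) = 5.565/0.025199 = 220.8 bar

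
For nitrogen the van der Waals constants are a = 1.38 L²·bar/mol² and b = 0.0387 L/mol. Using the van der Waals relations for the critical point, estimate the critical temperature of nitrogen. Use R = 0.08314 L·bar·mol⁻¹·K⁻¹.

T_c ≈ 127.1 K

For a van der Waals gas, T_c = 8a/(27Rb).
T_c = 8×1.38/(27×0.08314×0.0387) = 11.040/0.086873 = 127.1 K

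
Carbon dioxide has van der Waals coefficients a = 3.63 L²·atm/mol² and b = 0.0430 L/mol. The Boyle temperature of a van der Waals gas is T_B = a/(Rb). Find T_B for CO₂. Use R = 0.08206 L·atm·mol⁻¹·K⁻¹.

T_B ≈ 1029 K

For a van der Waals gas the second virial coefficient B₂ = b − a/(RT) vanishes at T_B = a/(Rb).
T_B = 3.63/(0.08206×0.0430) = 3.63/0.0035286 = 1029 K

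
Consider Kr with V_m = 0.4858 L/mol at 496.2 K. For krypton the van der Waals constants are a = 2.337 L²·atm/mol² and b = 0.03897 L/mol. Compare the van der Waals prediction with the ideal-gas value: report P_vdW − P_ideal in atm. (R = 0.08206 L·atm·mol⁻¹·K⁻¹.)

Ideal: P_ideal = RT/V_m = (0.08206)(496.2)/0.4858 = 83.8167 atm
vdW: P = RT/(V_m − b) − a/V_m² = 40.7182/0.446830 − 2.337/0.236002 = 91.1268 − 9.90246 = 81.2243 atm
ΔP = 81.2243 − 83.8167 = -2.592 atm

ΔP ≈ -2.592 atm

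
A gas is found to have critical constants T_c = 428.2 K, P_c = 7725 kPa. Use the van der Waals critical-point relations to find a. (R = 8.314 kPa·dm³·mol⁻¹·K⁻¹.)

a ≈ 692.1 kPa·dm⁶/mol²

From T_c = 8a/(27Rb) and P_c = a/(27b²): a = 27 R² T_c²/(64 P_c).
a = 27×(8.314)²×(428.2)²/(64×7725) = 342197735/494400 = 692.1 kPa·dm⁶/mol²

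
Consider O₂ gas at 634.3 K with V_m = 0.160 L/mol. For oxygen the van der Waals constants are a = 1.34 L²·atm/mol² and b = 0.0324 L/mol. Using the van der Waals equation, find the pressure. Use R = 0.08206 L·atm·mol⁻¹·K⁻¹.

P = RT/(V_m − b) − a/V_m²
RT/(V_m − b) = (0.08206)(634.3)/(0.160 − 0.0324) = 52.051/0.12760 = 407.92 atm
a/V_m² = 1.34/(0.160)² = 52.344 atm
P = 407.92 − 52.344 = 355.6 atm

P ≈ 355.6 atm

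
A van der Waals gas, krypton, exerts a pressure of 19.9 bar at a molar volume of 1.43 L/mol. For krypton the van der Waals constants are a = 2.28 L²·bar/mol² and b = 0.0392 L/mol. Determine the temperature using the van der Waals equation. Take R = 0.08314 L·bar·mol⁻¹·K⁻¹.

T = (P + a/V_m²)(V_m − b)/R
P + a/V_m² = 19.9 + 2.28/(1.43)² = 21.015 bar
V_m − b = 1.43 − 0.0392 = 1.3908 L/mol
T = (21.015)(1.3908)/0.08314 = 351.5 K

T ≈ 351.5 K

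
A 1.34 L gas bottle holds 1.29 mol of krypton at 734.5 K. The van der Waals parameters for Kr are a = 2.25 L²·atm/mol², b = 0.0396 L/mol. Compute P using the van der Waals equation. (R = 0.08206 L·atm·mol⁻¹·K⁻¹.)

P = nRT/(V − nb) − a n²/V²
nRT/(V − nb) = (1.29)(0.08206)(734.5)/(1.34 − 1.29×0.0396) = 77.752/1.2889 = 60.324 atm
a n²/V² = (2.25)(1.29)²/(1.34)² = 2.0852 atm
P = 60.324 − 2.0852 = 58.24 atm

P ≈ 58.24 atm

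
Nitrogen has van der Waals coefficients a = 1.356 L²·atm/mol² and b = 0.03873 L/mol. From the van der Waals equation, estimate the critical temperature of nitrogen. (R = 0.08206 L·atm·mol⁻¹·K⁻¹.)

T_c ≈ 126.4 K

For a van der Waals gas, T_c = 8a/(27Rb).
T_c = 8×1.356/(27×0.08206×0.03873) = 10.848/0.085811 = 126.4 K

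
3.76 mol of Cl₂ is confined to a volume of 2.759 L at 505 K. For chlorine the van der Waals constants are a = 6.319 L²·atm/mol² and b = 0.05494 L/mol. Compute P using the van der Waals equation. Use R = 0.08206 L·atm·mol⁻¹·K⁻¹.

P ≈ 49.31 atm

P = nRT/(V − nb) − a n²/V²
nRT/(V − nb) = (3.76)(0.08206)(505)/(2.759 − 3.76×0.05494) = 155.82/2.5524 = 61.048 atm
a n²/V² = (6.319)(3.76)²/(2.759)² = 11.736 atm
P = 61.048 − 11.736 = 49.31 atm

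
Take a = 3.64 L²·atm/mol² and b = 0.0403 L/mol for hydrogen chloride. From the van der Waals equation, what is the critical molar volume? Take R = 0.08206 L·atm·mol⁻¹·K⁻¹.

V_m,c ≈ 0.1209 L/mol

For a van der Waals gas, V_m,c = 3b.
V_m,c = 3×0.0403 = 0.1209 L/mol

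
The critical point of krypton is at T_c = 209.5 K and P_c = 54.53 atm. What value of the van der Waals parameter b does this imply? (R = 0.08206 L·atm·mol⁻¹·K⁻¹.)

From T_c = 8a/(27Rb) and P_c = a/(27b²): b = R T_c/(8 P_c).
b = (0.08206)(209.5)/(8×54.53) = 17.192/436.24 = 0.03941 L/mol

b ≈ 0.03941 L/mol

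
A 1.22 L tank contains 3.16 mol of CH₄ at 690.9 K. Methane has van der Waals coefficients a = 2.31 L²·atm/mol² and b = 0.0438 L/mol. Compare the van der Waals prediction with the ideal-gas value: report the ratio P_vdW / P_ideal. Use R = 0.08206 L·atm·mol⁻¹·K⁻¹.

P_vdW / P_ideal ≈ 1.022

Ideal: P_ideal = nRT/V = (3.16)(0.08206)(690.9)/1.22 = 146.850 atm
vdW: P = nRT/(V − nb) − a n²/V² = 179.157/1.08159 − 23.0667/1.48840 = 165.642 − 15.4976 = 150.144 atm
Ratio = 150.144/146.850 = 1.022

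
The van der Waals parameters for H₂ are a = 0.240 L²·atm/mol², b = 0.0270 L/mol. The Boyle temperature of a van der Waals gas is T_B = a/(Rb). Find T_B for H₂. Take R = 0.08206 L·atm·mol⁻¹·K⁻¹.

For a van der Waals gas the second virial coefficient B₂ = b − a/(RT) vanishes at T_B = a/(Rb).
T_B = 0.240/(0.08206×0.0270) = 0.240/0.0022156 = 108.3 K

T_B ≈ 108.3 K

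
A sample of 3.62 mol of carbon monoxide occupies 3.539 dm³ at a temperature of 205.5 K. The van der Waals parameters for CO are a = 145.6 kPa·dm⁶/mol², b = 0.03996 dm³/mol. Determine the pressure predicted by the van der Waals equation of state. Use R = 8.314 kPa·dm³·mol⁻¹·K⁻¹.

P ≈ 1670 kPa

P = nRT/(V − nb) − a n²/V²
nRT/(V − nb) = (3.62)(8.314)(205.5)/(3.539 − 3.62×0.03996) = 6184.9/3.3943 = 1822.1 kPa
a n²/V² = (145.6)(3.62)²/(3.539)² = 152.34 kPa
P = 1822.1 − 152.34 = 1670 kPa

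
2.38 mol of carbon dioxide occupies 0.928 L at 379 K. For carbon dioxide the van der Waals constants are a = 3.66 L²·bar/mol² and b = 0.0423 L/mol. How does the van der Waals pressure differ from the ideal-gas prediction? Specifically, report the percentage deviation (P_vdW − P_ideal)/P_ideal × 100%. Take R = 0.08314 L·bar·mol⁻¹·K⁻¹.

Ideal: P_ideal = nRT/V = (2.38)(0.08314)(379)/0.928 = 80.8124 bar
vdW: P = nRT/(V − nb) − a n²/V² = 74.9939/0.827326 − 20.7317/0.861184 = 90.6461 − 24.0735 = 66.5726 bar
% deviation = (66.5726 − 80.8124)/80.8124 × 100% = -17.62%

-17.62 %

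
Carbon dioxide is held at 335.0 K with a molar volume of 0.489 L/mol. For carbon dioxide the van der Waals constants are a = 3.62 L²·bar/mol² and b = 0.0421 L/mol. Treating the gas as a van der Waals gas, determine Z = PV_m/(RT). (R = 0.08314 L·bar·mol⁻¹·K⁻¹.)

P = RT/(V_m − b) − a/V_m² = (0.08314)(335.0)/(0.489 − 0.0421) − 3.62/(0.489)²
  = 27.852/0.44690 − 15.139 = 62.323 − 15.139 = 47.184 bar
Z = PV_m/(RT) = (47.184)(0.489)/((0.08314)(335.0)) = 23.073/27.852 = 0.8284

Z ≈ 0.8284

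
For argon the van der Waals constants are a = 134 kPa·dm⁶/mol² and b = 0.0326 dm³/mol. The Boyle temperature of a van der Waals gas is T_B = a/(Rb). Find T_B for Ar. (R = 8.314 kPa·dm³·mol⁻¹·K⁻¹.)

T_B ≈ 494.4 K

For a van der Waals gas the second virial coefficient B₂ = b − a/(RT) vanishes at T_B = a/(Rb).
T_B = 134/(8.314×0.0326) = 134/0.27104 = 494.4 K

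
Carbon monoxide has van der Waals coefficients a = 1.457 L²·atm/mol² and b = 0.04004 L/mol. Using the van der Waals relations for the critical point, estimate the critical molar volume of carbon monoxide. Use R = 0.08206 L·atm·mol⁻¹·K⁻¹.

V_m,c ≈ 0.1201 L/mol

For a van der Waals gas, V_m,c = 3b.
V_m,c = 3×0.04004 = 0.1201 L/mol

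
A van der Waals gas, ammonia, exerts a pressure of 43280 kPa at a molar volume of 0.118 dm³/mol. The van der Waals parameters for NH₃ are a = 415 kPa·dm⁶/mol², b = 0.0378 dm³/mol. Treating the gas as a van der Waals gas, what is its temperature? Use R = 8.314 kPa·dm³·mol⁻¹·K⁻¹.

T = (P + a/V_m²)(V_m − b)/R
P + a/V_m² = 43280 + 415/(0.118)² = 73085 kPa
V_m − b = 0.118 − 0.0378 = 0.080200 dm³/mol
T = (73085)(0.080200)/8.314 = 705.0 K

T ≈ 705.0 K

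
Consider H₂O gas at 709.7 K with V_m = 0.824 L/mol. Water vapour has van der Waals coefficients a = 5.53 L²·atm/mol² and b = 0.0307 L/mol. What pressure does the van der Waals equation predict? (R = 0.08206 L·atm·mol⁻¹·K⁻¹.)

P = RT/(V_m − b) − a/V_m²
RT/(V_m − b) = (0.08206)(709.7)/(0.824 − 0.0307) = 58.238/0.79330 = 73.412 atm
a/V_m² = 5.53/(0.824)² = 8.1446 atm
P = 73.412 − 8.1446 = 65.27 atm

P ≈ 65.27 atm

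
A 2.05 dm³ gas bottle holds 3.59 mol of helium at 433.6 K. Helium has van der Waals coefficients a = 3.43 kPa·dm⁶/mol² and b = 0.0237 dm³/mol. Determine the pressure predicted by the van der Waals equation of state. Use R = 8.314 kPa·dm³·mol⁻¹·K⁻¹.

P = nRT/(V − nb) − a n²/V²
nRT/(V − nb) = (3.59)(8.314)(433.6)/(2.05 − 3.59×0.0237) = 12942/1.9649 = 6586.6 kPa
a n²/V² = (3.43)(3.59)²/(2.05)² = 10.519 kPa
P = 6586.6 − 10.519 = 6576 kPa

P ≈ 6576 kPa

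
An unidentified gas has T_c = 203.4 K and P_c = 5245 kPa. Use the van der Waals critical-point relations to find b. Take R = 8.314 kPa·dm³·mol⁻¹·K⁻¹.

b ≈ 0.04030 dm³/mol

From T_c = 8a/(27Rb) and P_c = a/(27b²): b = R T_c/(8 P_c).
b = (8.314)(203.4)/(8×5245) = 1691.1/41960 = 0.04030 dm³/mol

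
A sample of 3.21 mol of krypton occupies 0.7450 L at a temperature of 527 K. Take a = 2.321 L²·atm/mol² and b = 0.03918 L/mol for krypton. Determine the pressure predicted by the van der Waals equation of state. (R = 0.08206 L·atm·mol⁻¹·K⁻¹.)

P ≈ 181.1 atm

P = nRT/(V − nb) − a n²/V²
nRT/(V − nb) = (3.21)(0.08206)(527)/(0.7450 − 3.21×0.03918) = 138.82/0.61923 = 224.18 atm
a n²/V² = (2.321)(3.21)²/(0.7450)² = 43.090 atm
P = 224.18 − 43.090 = 181.1 atm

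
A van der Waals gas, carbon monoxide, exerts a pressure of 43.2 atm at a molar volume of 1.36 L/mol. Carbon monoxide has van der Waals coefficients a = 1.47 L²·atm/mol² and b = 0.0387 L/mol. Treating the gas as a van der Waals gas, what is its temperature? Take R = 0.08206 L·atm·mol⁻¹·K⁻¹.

T ≈ 708.4 K

T = (P + a/V_m²)(V_m − b)/R
P + a/V_m² = 43.2 + 1.47/(1.36)² = 43.995 atm
V_m − b = 1.36 − 0.0387 = 1.3213 L/mol
T = (43.995)(1.3213)/0.08206 = 708.4 K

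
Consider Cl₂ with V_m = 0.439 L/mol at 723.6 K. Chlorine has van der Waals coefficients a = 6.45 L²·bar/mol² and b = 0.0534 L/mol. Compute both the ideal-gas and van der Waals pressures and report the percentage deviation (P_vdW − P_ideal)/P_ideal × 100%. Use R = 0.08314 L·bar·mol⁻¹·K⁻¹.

-10.57 %

Ideal: P_ideal = RT/V_m = (0.08314)(723.6)/0.439 = 137.039 bar
vdW: P = RT/(V_m − b) − a/V_m² = 60.1601/0.385600 − 6.45/0.192721 = 156.017 − 33.4681 = 122.549 bar
% deviation = (122.549 − 137.039)/137.039 × 100% = -10.57%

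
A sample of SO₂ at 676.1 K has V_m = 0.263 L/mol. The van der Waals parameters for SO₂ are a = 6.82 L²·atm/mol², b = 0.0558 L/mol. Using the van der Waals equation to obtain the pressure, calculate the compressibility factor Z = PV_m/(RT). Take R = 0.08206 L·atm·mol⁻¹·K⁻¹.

Z ≈ 0.8019

P = RT/(V_m − b) − a/V_m² = (0.08206)(676.1)/(0.263 − 0.0558) − 6.82/(0.263)²
  = 55.481/0.20720 − 98.599 = 267.77 − 98.599 = 169.17 atm
Z = PV_m/(RT) = (169.17)(0.263)/((0.08206)(676.1)) = 44.492/55.481 = 0.8019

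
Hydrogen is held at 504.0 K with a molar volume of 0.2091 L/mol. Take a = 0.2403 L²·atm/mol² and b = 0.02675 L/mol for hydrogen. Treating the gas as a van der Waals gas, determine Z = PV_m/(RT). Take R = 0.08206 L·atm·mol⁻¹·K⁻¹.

P = RT/(V_m − b) − a/V_m² = (0.08206)(504.0)/(0.2091 − 0.02675) − 0.2403/(0.2091)²
  = 41.358/0.18235 − 5.4960 = 226.81 − 5.4960 = 221.31 atm
Z = PV_m/(RT) = (221.31)(0.2091)/((0.08206)(504.0)) = 46.276/41.358 = 1.119

Z ≈ 1.119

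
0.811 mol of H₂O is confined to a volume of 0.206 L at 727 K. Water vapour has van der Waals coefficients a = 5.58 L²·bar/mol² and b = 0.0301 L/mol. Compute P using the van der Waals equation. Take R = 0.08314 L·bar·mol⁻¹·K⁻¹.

P = nRT/(V − nb) − a n²/V²
nRT/(V − nb) = (0.811)(0.08314)(727)/(0.206 − 0.811×0.0301) = 49.019/0.18159 = 269.94 bar
a n²/V² = (5.58)(0.811)²/(0.206)² = 86.485 bar
P = 269.94 − 86.485 = 183.5 bar

P ≈ 183.5 bar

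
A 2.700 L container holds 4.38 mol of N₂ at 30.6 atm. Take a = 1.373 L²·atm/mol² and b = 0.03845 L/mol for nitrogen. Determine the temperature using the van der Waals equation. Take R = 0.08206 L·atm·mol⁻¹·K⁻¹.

T ≈ 241.0 K

T = (P + a n²/V²)(V − nb)/(nR)
P + a n²/V² = 30.6 + (1.373)(4.38)²/(2.700)² = 34.213 atm
V − nb = 2.700 − (4.38)(0.03845) = 2.5316 L
T = (34.213)(2.5316)/((4.38)(0.08206)) = 241.0 K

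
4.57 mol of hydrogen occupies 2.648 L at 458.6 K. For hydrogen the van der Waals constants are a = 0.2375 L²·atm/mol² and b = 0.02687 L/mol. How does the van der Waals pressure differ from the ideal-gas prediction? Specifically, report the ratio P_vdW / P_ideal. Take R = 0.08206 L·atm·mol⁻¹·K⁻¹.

P_vdW / P_ideal ≈ 1.038

Ideal: P_ideal = nRT/V = (4.57)(0.08206)(458.6)/2.648 = 64.9477 atm
vdW: P = nRT/(V − nb) − a n²/V² = 171.982/2.52520 − 4.96016/7.01190 = 68.1063 − 0.707392 = 67.3989 atm
Ratio = 67.3989/64.9477 = 1.038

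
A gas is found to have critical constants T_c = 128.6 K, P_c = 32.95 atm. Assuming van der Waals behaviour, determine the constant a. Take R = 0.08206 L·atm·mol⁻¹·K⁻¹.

a ≈ 1.426 L²·atm/mol²

From T_c = 8a/(27Rb) and P_c = a/(27b²): a = 27 R² T_c²/(64 P_c).
a = 27×(0.08206)²×(128.6)²/(64×32.95) = 3006.8/2108.8 = 1.426 L²·atm/mol²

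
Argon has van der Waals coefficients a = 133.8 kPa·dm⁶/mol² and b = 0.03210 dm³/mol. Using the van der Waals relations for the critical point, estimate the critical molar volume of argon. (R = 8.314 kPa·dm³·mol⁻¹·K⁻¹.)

V_m,c ≈ 0.09630 dm³/mol

For a van der Waals gas, V_m,c = 3b.
V_m,c = 3×0.03210 = 0.09630 dm³/mol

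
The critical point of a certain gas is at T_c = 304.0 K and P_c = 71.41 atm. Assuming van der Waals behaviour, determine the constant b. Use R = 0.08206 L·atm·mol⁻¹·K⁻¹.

b ≈ 0.04367 L/mol

From T_c = 8a/(27Rb) and P_c = a/(27b²): b = R T_c/(8 P_c).
b = (0.08206)(304.0)/(8×71.41) = 24.946/571.28 = 0.04367 L/mol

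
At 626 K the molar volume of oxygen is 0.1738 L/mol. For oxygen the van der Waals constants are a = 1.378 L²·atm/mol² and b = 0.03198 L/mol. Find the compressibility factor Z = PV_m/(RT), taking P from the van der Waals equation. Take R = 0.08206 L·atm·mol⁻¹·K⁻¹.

Z ≈ 1.071

P = RT/(V_m − b) − a/V_m² = (0.08206)(626)/(0.1738 − 0.03198) − 1.378/(0.1738)²
  = 51.370/0.14182 − 45.619 = 362.22 − 45.619 = 316.60 atm
Z = PV_m/(RT) = (316.60)(0.1738)/((0.08206)(626)) = 55.025/51.370 = 1.071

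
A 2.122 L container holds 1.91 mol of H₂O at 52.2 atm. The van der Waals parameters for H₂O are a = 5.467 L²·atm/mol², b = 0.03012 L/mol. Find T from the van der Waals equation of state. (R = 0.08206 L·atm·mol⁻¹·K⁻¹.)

T = (P + a n²/V²)(V − nb)/(nR)
P + a n²/V² = 52.2 + (5.467)(1.91)²/(2.122)² = 56.629 atm
V − nb = 2.122 − (1.91)(0.03012) = 2.0645 L
T = (56.629)(2.0645)/((1.91)(0.08206)) = 745.9 K

T ≈ 745.9 K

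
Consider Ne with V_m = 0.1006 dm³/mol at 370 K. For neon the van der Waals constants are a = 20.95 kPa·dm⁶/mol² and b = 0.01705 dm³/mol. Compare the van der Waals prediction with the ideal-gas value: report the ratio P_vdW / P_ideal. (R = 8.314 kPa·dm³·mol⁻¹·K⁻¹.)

Ideal: P_ideal = RT/V_m = (8.314)(370)/0.1006 = 30578.3 kPa
vdW: P = RT/(V_m − b) − a/V_m² = 3076.18/0.0835500 − 20.95/0.0101204 = 36818.4 − 2070.08 = 34748.3 kPa
Ratio = 34748.3/30578.3 = 1.136

P_vdW / P_ideal ≈ 1.136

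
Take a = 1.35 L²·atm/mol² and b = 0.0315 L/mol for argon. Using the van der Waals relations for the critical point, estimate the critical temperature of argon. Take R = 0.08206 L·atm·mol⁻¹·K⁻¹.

For a van der Waals gas, T_c = 8a/(27Rb).
T_c = 8×1.35/(27×0.08206×0.0315) = 10.800/0.069792 = 154.7 K

T_c ≈ 154.7 K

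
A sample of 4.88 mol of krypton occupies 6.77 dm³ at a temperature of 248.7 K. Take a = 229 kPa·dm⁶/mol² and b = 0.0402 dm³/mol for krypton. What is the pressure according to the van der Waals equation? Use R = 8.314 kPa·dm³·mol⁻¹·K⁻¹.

P = nRT/(V − nb) − a n²/V²
nRT/(V − nb) = (4.88)(8.314)(248.7)/(6.77 − 4.88×0.0402) = 10090/6.5738 = 1534.9 kPa
a n²/V² = (229)(4.88)²/(6.77)² = 118.99 kPa
P = 1534.9 − 118.99 = 1416 kPa

P ≈ 1416 kPa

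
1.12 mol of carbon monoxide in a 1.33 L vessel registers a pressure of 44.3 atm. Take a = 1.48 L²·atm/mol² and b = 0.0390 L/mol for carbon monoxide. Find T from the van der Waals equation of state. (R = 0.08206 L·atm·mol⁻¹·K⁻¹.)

T = (P + a n²/V²)(V − nb)/(nR)
P + a n²/V² = 44.3 + (1.48)(1.12)²/(1.33)² = 45.350 atm
V − nb = 1.33 − (1.12)(0.0390) = 1.2863 L
T = (45.350)(1.2863)/((1.12)(0.08206)) = 634.7 K

T ≈ 634.7 K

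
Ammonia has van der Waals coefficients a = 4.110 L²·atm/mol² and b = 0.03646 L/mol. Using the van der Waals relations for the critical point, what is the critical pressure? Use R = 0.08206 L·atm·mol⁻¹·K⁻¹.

P_c ≈ 114.5 atm

For a van der Waals gas, P_c = a/(27b²).
P_c = 4.110/(27×(0.03646)²) = 4.110/0.035892 = 114.5 atm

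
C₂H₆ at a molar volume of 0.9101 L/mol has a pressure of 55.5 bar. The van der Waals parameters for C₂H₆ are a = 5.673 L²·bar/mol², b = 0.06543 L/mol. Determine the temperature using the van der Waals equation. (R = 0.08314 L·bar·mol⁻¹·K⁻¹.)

T ≈ 633.4 K

T = (P + a/V_m²)(V_m − b)/R
P + a/V_m² = 55.5 + 5.673/(0.9101)² = 62.349 bar
V_m − b = 0.9101 − 0.06543 = 0.84467 L/mol
T = (62.349)(0.84467)/0.08314 = 633.4 K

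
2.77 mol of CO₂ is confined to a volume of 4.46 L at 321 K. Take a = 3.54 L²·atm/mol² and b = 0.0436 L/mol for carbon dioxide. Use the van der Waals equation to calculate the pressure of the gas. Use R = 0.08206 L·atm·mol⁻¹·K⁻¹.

P = nRT/(V − nb) − a n²/V²
nRT/(V − nb) = (2.77)(0.08206)(321)/(4.46 − 2.77×0.0436) = 72.965/4.3392 = 16.815 atm
a n²/V² = (3.54)(2.77)²/(4.46)² = 1.3655 atm
P = 16.815 − 1.3655 = 15.45 atm

P ≈ 15.45 atm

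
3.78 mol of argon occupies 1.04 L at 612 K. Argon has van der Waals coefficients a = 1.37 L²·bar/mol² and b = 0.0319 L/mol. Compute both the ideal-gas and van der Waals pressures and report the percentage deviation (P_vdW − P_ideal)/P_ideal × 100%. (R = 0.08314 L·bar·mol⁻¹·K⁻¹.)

3.33 %

Ideal: P_ideal = nRT/V = (3.78)(0.08314)(612)/1.04 = 184.935 bar
vdW: P = nRT/(V − nb) − a n²/V² = 192.333/0.919418 − 19.5751/1.08160 = 209.190 − 18.0983 = 191.092 bar
% deviation = (191.092 − 184.935)/184.935 × 100% = 3.33%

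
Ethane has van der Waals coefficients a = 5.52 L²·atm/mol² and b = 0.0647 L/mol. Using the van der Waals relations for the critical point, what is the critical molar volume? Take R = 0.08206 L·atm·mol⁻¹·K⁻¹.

V_m,c ≈ 0.1941 L/mol

For a van der Waals gas, V_m,c = 3b.
V_m,c = 3×0.0647 = 0.1941 L/mol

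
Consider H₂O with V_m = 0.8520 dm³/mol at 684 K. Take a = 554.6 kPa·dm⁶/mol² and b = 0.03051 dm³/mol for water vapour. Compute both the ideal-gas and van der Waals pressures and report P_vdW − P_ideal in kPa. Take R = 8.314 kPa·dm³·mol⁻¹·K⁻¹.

ΔP ≈ -516.1 kPa

Ideal: P_ideal = RT/V_m = (8.314)(684)/0.8520 = 6674.62 kPa
vdW: P = RT/(V_m − b) − a/V_m² = 5686.78/0.821490 − 554.6/0.725904 = 6922.52 − 764.013 = 6158.51 kPa
ΔP = 6158.51 − 6674.62 = -516.1 kPa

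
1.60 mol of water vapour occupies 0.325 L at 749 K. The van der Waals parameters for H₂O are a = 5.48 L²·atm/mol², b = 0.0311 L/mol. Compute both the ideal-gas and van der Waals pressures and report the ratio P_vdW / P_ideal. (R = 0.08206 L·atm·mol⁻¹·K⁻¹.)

Ideal: P_ideal = nRT/V = (1.60)(0.08206)(749)/0.325 = 302.587 atm
vdW: P = nRT/(V − nb) − a n²/V² = 98.3407/0.275240 − 14.0288/0.105625 = 357.291 − 132.817 = 224.474 atm
Ratio = 224.474/302.587 = 0.7418

P_vdW / P_ideal ≈ 0.7418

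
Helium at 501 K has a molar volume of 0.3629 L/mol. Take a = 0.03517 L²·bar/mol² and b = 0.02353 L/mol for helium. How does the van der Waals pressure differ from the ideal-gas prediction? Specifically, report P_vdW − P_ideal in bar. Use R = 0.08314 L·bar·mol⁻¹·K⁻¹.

Ideal: P_ideal = RT/V_m = (0.08314)(501)/0.3629 = 114.779 bar
vdW: P = RT/(V_m − b) − a/V_m² = 41.6531/0.339370 − 0.03517/0.131696 = 122.737 − 0.267054 = 122.470 bar
ΔP = 122.470 − 114.779 = 7.69 bar

ΔP ≈ 7.69 bar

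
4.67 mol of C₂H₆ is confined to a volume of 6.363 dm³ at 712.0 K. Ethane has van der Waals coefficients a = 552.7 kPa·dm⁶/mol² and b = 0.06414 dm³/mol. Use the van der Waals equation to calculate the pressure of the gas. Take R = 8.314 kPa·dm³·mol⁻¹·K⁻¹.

P = nRT/(V − nb) − a n²/V²
nRT/(V − nb) = (4.67)(8.314)(712.0)/(6.363 − 4.67×0.06414) = 27644/6.0635 = 4559.1 kPa
a n²/V² = (552.7)(4.67)²/(6.363)² = 297.71 kPa
P = 4559.1 − 297.71 = 4261 kPa

P ≈ 4261 kPa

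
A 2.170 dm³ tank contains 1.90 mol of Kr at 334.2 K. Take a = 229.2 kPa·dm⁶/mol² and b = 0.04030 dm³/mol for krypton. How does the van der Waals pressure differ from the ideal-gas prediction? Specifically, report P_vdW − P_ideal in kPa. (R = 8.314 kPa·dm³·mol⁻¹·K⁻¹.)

Ideal: P_ideal = nRT/V = (1.90)(8.314)(334.2)/2.170 = 2432.82 kPa
vdW: P = nRT/(V − nb) − a n²/V² = 5279.22/2.09343 − 827.412/4.70890 = 2521.80 − 175.712 = 2346.09 kPa
ΔP = 2346.09 − 2432.82 = -86.7 kPa

ΔP ≈ -86.7 kPa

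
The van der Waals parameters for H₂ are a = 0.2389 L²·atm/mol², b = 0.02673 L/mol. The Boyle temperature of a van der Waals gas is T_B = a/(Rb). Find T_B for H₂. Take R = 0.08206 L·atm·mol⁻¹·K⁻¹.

T_B ≈ 108.9 K

For a van der Waals gas the second virial coefficient B₂ = b − a/(RT) vanishes at T_B = a/(Rb).
T_B = 0.2389/(0.08206×0.02673) = 0.2389/0.0021935 = 108.9 K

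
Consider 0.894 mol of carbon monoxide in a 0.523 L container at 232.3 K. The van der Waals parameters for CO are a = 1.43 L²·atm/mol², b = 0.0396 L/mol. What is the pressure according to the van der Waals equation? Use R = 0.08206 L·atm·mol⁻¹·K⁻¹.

P ≈ 30.77 atm

P = nRT/(V − nb) − a n²/V²
nRT/(V − nb) = (0.894)(0.08206)(232.3)/(0.523 − 0.894×0.0396) = 17.042/0.48760 = 34.951 atm
a n²/V² = (1.43)(0.894)²/(0.523)² = 4.1784 atm
P = 34.951 − 4.1784 = 30.77 atm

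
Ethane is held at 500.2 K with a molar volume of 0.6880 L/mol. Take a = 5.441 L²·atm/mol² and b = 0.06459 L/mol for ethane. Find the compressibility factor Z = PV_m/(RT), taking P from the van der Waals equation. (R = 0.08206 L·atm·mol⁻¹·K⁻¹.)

P = RT/(V_m − b) − a/V_m² = (0.08206)(500.2)/(0.6880 − 0.06459) − 5.441/(0.6880)²
  = 41.046/0.62341 − 11.495 = 65.841 − 11.495 = 54.346 atm
Z = PV_m/(RT) = (54.346)(0.6880)/((0.08206)(500.2)) = 37.390/41.046 = 0.9109

Z ≈ 0.9109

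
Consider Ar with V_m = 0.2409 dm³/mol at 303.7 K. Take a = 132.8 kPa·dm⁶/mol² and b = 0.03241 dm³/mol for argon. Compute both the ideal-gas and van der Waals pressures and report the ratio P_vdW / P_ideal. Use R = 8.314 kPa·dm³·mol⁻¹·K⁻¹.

Ideal: P_ideal = RT/V_m = (8.314)(303.7)/0.2409 = 10481.4 kPa
vdW: P = RT/(V_m − b) − a/V_m² = 2524.96/0.208490 − 132.8/0.0580328 = 12110.7 − 2288.36 = 9822.3 kPa
Ratio = 9822.3/10481.4 = 0.9371

P_vdW / P_ideal ≈ 0.9371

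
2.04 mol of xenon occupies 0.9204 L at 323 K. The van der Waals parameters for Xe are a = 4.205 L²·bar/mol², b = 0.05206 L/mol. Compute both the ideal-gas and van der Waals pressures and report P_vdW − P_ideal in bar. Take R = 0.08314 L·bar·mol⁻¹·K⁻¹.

Ideal: P_ideal = nRT/V = (2.04)(0.08314)(323)/0.9204 = 59.5204 bar
vdW: P = nRT/(V − nb) − a n²/V² = 54.7826/0.814198 − 17.4995/0.847136 = 67.2841 − 20.6572 = 46.6269 bar
ΔP = 46.6269 − 59.5204 = -12.89 bar

ΔP ≈ -12.89 bar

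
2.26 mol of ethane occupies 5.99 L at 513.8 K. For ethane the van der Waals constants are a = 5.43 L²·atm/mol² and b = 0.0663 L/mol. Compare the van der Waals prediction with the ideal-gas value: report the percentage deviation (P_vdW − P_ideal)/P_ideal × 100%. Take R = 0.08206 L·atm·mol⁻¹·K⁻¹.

Ideal: P_ideal = nRT/V = (2.26)(0.08206)(513.8)/5.99 = 15.9077 atm
vdW: P = nRT/(V − nb) − a n²/V² = 95.2871/5.84016 − 27.7343/35.8801 = 16.3158 − 0.772972 = 15.5428 atm
% deviation = (15.5428 − 15.9077)/15.9077 × 100% = -2.29%

-2.29 %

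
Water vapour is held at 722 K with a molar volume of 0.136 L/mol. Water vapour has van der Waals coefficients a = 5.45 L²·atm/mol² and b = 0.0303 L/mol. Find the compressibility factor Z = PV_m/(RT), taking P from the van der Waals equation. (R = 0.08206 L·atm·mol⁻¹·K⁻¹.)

Z ≈ 0.6103

P = RT/(V_m − b) − a/V_m² = (0.08206)(722)/(0.136 − 0.0303) − 5.45/(0.136)²
  = 59.247/0.10570 − 294.66 = 560.52 − 294.66 = 265.86 atm
Z = PV_m/(RT) = (265.86)(0.136)/((0.08206)(722)) = 36.157/59.247 = 0.6103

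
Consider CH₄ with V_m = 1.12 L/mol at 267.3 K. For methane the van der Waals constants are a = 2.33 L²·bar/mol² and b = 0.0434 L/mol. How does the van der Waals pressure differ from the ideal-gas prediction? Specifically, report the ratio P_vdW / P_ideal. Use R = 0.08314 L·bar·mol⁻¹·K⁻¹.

Ideal: P_ideal = RT/V_m = (0.08314)(267.3)/1.12 = 19.8423 bar
vdW: P = RT/(V_m − b) − a/V_m² = 22.2233/1.07660 − 2.33/1.25440 = 20.6421 − 1.85746 = 18.7846 bar
Ratio = 18.7846/19.8423 = 0.9467

P_vdW / P_ideal ≈ 0.9467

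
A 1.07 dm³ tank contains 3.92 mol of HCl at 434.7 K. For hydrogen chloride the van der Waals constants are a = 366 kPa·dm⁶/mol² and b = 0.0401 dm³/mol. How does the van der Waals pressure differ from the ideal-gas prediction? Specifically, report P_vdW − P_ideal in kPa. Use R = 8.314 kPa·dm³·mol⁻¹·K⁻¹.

ΔP ≈ -2632 kPa

Ideal: P_ideal = nRT/V = (3.92)(8.314)(434.7)/1.07 = 13240.4 kPa
vdW: P = nRT/(V − nb) − a n²/V² = 14167.3/0.912808 − 5624.10/1.14490 = 15520.6 − 4912.31 = 10608.3 kPa
ΔP = 10608.3 − 13240.4 = -2632 kPa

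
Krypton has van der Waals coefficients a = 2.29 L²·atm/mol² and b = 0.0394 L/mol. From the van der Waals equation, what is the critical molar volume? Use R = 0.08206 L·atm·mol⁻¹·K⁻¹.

For a van der Waals gas, V_m,c = 3b.
V_m,c = 3×0.0394 = 0.1182 L/mol

V_m,c ≈ 0.1182 L/mol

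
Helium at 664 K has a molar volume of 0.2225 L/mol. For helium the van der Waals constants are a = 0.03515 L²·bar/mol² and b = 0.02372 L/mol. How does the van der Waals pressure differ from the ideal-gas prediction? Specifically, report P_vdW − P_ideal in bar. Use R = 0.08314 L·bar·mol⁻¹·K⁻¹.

Ideal: P_ideal = RT/V_m = (0.08314)(664)/0.2225 = 248.112 bar
vdW: P = RT/(V_m − b) − a/V_m² = 55.2050/0.198780 − 0.03515/0.0495063 = 277.719 − 0.710011 = 277.009 bar
ΔP = 277.009 − 248.112 = 28.90 bar

ΔP ≈ 28.90 bar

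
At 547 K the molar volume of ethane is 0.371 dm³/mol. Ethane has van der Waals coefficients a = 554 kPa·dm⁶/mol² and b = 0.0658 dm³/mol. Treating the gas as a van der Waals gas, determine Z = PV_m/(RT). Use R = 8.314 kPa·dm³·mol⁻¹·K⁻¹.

Z ≈ 0.8872

P = RT/(V_m − b) − a/V_m² = (8.314)(547)/(0.371 − 0.0658) − 554/(0.371)²
  = 4547.8/0.30520 − 4025.0 = 14901 − 4025.0 = 10876 kPa
Z = PV_m/(RT) = (10876)(0.371)/((8.314)(547)) = 4035.0/4547.8 = 0.8872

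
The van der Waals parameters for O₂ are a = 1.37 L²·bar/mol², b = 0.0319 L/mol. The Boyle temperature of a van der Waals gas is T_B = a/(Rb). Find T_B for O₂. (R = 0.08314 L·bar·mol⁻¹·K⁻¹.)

T_B ≈ 516.6 K

For a van der Waals gas the second virial coefficient B₂ = b − a/(RT) vanishes at T_B = a/(Rb).
T_B = 1.37/(0.08314×0.0319) = 1.37/0.0026522 = 516.6 K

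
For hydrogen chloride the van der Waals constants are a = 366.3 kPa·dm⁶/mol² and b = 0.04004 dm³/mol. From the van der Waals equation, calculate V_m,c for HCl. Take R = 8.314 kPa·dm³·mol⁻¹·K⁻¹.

For a van der Waals gas, V_m,c = 3b.
V_m,c = 3×0.04004 = 0.1201 dm³/mol

V_m,c ≈ 0.1201 dm³/mol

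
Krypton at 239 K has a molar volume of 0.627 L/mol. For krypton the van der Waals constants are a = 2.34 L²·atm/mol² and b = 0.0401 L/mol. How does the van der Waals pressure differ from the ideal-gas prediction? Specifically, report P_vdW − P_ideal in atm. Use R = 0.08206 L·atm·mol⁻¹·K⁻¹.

Ideal: P_ideal = RT/V_m = (0.08206)(239)/0.627 = 31.2796 atm
vdW: P = RT/(V_m − b) − a/V_m² = 19.6123/0.586900 − 2.34/0.393129 = 33.4168 − 5.95224 = 27.4646 atm
ΔP = 27.4646 − 31.2796 = -3.815 atm

ΔP ≈ -3.815 atm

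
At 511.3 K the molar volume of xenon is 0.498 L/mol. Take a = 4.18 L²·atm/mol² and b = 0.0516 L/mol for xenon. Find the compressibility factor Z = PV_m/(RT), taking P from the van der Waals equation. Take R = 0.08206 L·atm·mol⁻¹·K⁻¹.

P = RT/(V_m − b) − a/V_m² = (0.08206)(511.3)/(0.498 − 0.0516) − 4.18/(0.498)²
  = 41.957/0.44640 − 16.855 = 93.990 − 16.855 = 77.135 atm
Z = PV_m/(RT) = (77.135)(0.498)/((0.08206)(511.3)) = 38.413/41.957 = 0.9155

Z ≈ 0.9155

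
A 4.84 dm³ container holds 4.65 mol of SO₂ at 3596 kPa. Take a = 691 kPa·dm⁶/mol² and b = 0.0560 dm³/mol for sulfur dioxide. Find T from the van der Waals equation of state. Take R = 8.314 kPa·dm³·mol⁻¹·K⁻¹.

T ≈ 501.5 K

T = (P + a n²/V²)(V − nb)/(nR)
P + a n²/V² = 3596 + (691)(4.65)²/(4.84)² = 4233.8 kPa
V − nb = 4.84 − (4.65)(0.0560) = 4.5796 dm³
T = (4233.8)(4.5796)/((4.65)(8.314)) = 501.5 K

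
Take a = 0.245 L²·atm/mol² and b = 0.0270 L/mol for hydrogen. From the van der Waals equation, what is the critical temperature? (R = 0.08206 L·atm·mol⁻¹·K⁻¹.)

For a van der Waals gas, T_c = 8a/(27Rb).
T_c = 8×0.245/(27×0.08206×0.0270) = 1.9600/0.059822 = 32.76 K

T_c ≈ 32.76 K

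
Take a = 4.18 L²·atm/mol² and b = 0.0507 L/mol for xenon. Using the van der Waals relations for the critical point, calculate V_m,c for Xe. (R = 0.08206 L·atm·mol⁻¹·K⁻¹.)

V_m,c ≈ 0.1521 L/mol

For a van der Waals gas, V_m,c = 3b.
V_m,c = 3×0.0507 = 0.1521 L/mol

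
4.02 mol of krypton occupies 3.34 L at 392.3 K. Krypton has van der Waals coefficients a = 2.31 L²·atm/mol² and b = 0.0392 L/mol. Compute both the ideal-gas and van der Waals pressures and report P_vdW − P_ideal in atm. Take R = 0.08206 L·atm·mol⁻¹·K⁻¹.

ΔP ≈ -1.428 atm

Ideal: P_ideal = nRT/V = (4.02)(0.08206)(392.3)/3.34 = 38.7462 atm
vdW: P = nRT/(V − nb) − a n²/V² = 129.412/3.18242 − 37.3305/11.1556 = 40.6647 − 3.34635 = 37.3184 atm
ΔP = 37.3184 − 38.7462 = -1.428 atm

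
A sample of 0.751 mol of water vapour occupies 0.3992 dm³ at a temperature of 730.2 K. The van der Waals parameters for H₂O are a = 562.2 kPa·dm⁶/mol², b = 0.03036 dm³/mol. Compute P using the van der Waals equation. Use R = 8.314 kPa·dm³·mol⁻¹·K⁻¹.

P ≈ 10123 kPa

P = nRT/(V − nb) − a n²/V²
nRT/(V − nb) = (0.751)(8.314)(730.2)/(0.3992 − 0.751×0.03036) = 4559.2/0.37640 = 12113 kPa
a n²/V² = (562.2)(0.751)²/(0.3992)² = 1989.7 kPa
P = 12113 − 1989.7 = 10123 kPa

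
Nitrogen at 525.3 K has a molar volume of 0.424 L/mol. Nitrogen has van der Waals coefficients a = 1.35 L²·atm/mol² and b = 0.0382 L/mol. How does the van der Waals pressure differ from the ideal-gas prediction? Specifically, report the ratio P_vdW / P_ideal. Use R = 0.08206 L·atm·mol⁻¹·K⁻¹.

P_vdW / P_ideal ≈ 1.025

Ideal: P_ideal = RT/V_m = (0.08206)(525.3)/0.424 = 101.665 atm
vdW: P = RT/(V_m − b) − a/V_m² = 43.1061/0.385800 − 1.35/0.179776 = 111.732 − 7.50934 = 104.223 atm
Ratio = 104.223/101.665 = 1.025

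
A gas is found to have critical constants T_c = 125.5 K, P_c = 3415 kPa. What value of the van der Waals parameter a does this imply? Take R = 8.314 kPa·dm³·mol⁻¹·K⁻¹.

From T_c = 8a/(27Rb) and P_c = a/(27b²): a = 27 R² T_c²/(64 P_c).
a = 27×(8.314)²×(125.5)²/(64×3415) = 29394851/218560 = 134.5 kPa·dm⁶/mol²

a ≈ 134.5 kPa·dm⁶/mol²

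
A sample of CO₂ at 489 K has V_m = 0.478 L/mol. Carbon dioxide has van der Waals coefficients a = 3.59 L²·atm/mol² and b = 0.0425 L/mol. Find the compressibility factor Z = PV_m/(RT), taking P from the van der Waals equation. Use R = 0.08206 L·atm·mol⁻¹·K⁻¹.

Z ≈ 0.9104

P = RT/(V_m − b) − a/V_m² = (0.08206)(489)/(0.478 − 0.0425) − 3.59/(0.478)²
  = 40.127/0.43550 − 15.712 = 92.140 − 15.712 = 76.428 atm
Z = PV_m/(RT) = (76.428)(0.478)/((0.08206)(489)) = 36.533/40.127 = 0.9104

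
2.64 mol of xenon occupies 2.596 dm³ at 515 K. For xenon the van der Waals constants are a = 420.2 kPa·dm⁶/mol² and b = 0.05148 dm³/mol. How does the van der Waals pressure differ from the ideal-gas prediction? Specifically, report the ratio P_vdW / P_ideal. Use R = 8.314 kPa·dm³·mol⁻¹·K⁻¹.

Ideal: P_ideal = nRT/V = (2.64)(8.314)(515)/2.596 = 4354.28 kPa
vdW: P = nRT/(V − nb) − a n²/V² = 11303.7/2.46009 − 2928.63/6.73922 = 4594.83 − 434.565 = 4160.27 kPa
Ratio = 4160.27/4354.28 = 0.9554

P_vdW / P_ideal ≈ 0.9554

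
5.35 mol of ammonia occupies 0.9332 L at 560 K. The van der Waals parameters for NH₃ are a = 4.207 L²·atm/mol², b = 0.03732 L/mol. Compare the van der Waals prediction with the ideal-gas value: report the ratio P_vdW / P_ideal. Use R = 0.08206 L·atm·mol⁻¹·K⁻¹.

P_vdW / P_ideal ≈ 0.7473

Ideal: P_ideal = nRT/V = (5.35)(0.08206)(560)/0.9332 = 263.450 atm
vdW: P = nRT/(V − nb) − a n²/V² = 245.852/0.733538 − 120.415/0.870862 = 335.159 − 138.271 = 196.888 atm
Ratio = 196.888/263.450 = 0.7473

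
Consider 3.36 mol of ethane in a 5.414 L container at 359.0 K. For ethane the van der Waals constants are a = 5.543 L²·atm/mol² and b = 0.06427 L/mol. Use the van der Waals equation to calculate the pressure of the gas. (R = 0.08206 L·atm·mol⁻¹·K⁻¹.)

P ≈ 16.91 atm

P = nRT/(V − nb) − a n²/V²
nRT/(V − nb) = (3.36)(0.08206)(359.0)/(5.414 − 3.36×0.06427) = 98.984/5.1981 = 19.042 atm
a n²/V² = (5.543)(3.36)²/(5.414)² = 2.1349 atm
P = 19.042 − 2.1349 = 16.91 atm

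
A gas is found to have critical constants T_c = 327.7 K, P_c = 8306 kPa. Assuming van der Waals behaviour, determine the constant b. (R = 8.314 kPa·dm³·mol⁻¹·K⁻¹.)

From T_c = 8a/(27Rb) and P_c = a/(27b²): b = R T_c/(8 P_c).
b = (8.314)(327.7)/(8×8306) = 2724.5/66448 = 0.04100 dm³/mol

b ≈ 0.04100 dm³/mol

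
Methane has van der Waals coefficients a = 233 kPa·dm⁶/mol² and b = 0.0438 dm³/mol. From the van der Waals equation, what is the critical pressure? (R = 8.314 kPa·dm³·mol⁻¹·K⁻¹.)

P_c ≈ 4498 kPa

For a van der Waals gas, P_c = a/(27b²).
P_c = 233/(27×(0.0438)²) = 233/0.051798 = 4498 kPa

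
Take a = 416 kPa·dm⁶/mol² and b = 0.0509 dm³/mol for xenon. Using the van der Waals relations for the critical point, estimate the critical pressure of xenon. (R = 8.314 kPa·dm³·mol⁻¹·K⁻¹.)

For a van der Waals gas, P_c = a/(27b²).
P_c = 416/(27×(0.0509)²) = 416/0.069952 = 5947 kPa

P_c ≈ 5947 kPa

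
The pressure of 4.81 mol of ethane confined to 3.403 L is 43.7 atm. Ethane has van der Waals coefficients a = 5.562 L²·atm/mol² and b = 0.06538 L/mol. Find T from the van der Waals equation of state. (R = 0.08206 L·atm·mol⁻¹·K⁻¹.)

T = (P + a n²/V²)(V − nb)/(nR)
P + a n²/V² = 43.7 + (5.562)(4.81)²/(3.403)² = 54.812 atm
V − nb = 3.403 − (4.81)(0.06538) = 3.0885 L
T = (54.812)(3.0885)/((4.81)(0.08206)) = 428.9 K

T ≈ 428.9 K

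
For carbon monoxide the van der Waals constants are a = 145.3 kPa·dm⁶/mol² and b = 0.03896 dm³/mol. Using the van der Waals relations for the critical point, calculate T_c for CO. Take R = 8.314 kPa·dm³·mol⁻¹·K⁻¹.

For a van der Waals gas, T_c = 8a/(27Rb).
T_c = 8×145.3/(27×8.314×0.03896) = 1162.4/8.7457 = 132.9 K

T_c ≈ 132.9 K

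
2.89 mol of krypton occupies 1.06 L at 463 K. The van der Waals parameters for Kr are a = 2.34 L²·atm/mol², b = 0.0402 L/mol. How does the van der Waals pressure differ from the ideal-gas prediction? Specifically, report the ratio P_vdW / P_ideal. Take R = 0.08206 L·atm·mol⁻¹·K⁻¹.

P_vdW / P_ideal ≈ 0.9552

Ideal: P_ideal = nRT/V = (2.89)(0.08206)(463)/1.06 = 103.587 atm
vdW: P = nRT/(V − nb) − a n²/V² = 109.802/0.943822 − 19.5439/1.12360 = 116.338 − 17.3940 = 98.944 atm
Ratio = 98.944/103.587 = 0.9552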